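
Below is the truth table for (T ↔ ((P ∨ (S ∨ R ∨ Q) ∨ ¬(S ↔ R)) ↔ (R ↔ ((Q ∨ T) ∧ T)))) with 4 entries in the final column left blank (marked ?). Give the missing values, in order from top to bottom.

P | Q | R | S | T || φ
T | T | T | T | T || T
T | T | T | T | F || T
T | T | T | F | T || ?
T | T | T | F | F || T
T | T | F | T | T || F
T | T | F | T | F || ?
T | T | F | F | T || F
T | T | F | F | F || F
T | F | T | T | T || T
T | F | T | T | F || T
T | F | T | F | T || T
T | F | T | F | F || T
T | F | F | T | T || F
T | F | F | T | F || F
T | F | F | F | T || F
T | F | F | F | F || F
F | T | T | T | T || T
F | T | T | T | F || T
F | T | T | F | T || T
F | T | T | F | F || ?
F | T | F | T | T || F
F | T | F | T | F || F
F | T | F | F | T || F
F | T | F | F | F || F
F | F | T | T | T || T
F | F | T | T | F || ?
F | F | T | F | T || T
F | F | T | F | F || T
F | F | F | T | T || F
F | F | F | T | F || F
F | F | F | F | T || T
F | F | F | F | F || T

Row P=T, Q=T, R=T, S=F, T=T: ((P ∨ (S ∨ R ∨ Q) ∨ ¬(S ↔ R)) ↔ (R ↔ ((Q ∨ T) ∧ T))) = T, so the formula = T.
Row P=T, Q=T, R=F, S=T, T=F: ((P ∨ (S ∨ R ∨ Q) ∨ ¬(S ↔ R)) ↔ (R ↔ ((Q ∨ T) ∧ T))) = T, so the formula = F.
Row P=F, Q=T, R=T, S=F, T=F: ((P ∨ (S ∨ R ∨ Q) ∨ ¬(S ↔ R)) ↔ (R ↔ ((Q ∨ T) ∧ T))) = F, so the formula = T.
Row P=F, Q=F, R=T, S=T, T=F: ((P ∨ (S ∨ R ∨ Q) ∨ ¬(S ↔ R)) ↔ (R ↔ ((Q ∨ T) ∧ T))) = F, so the formula = T.

T, F, T, T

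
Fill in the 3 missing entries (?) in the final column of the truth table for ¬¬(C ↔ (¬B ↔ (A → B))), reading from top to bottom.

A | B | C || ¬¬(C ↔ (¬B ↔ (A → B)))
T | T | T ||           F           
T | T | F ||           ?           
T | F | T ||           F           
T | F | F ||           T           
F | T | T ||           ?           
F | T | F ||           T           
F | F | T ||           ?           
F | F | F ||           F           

Row A=T, B=T, C=F: (C ↔ (¬B ↔ (A → B))) = T, ¬(C ↔ (¬B ↔ (A → B))) = F, so ¬¬(C ↔ (¬B ↔ (A → B))) = T.
Row A=F, B=T, C=T: (C ↔ (¬B ↔ (A → B))) = F, ¬(C ↔ (¬B ↔ (A → B))) = T, so ¬¬(C ↔ (¬B ↔ (A → B))) = F.
Row A=F, B=F, C=T: (C ↔ (¬B ↔ (A → B))) = T, ¬(C ↔ (¬B ↔ (A → B))) = F, so ¬¬(C ↔ (¬B ↔ (A → B))) = T.

T, F, T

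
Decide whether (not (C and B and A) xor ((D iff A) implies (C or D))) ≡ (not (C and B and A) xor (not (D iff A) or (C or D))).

equivalent

A  B  C  D  |  φ  ψ
T  T  T  T  |  T  T
T  T  T  F  |  T  T
T  T  F  T  |  F  F
T  T  F  F  |  F  F
T  F  T  T  |  F  F
T  F  T  F  |  F  F
T  F  F  T  |  F  F
T  F  F  F  |  F  F
F  T  T  T  |  F  F
F  T  T  F  |  F  F
F  T  F  T  |  F  F
F  T  F  F  |  T  T
F  F  T  T  |  F  F
F  F  T  F  |  F  F
F  F  F  T  |  F  F
F  F  F  F  |  T  T
The columns for φ and ψ agree on every row, so they are logically equivalent.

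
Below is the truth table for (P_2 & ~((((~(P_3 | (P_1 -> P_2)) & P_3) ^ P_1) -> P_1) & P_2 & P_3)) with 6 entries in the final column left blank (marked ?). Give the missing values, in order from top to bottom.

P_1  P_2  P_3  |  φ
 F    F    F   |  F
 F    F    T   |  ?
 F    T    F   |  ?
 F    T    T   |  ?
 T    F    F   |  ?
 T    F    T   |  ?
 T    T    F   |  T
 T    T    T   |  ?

F, T, F, F, F, F

Row P_1=F, P_2=F, P_3=T: ~((((~(P_3 | (P_1 -> P_2)) & P_3) ^ P_1) -> P_1) & P_2 & P_3) = T, so the formula = F.
Row P_1=F, P_2=T, P_3=F: ~((((~(P_3 | (P_1 -> P_2)) & P_3) ^ P_1) -> P_1) & P_2 & P_3) = T, so the formula = T.
Row P_1=F, P_2=T, P_3=T: ~((((~(P_3 | (P_1 -> P_2)) & P_3) ^ P_1) -> P_1) & P_2 & P_3) = F, so the formula = F.
Row P_1=T, P_2=F, P_3=F: ~((((~(P_3 | (P_1 -> P_2)) & P_3) ^ P_1) -> P_1) & P_2 & P_3) = T, so the formula = F.
Row P_1=T, P_2=F, P_3=T: ~((((~(P_3 | (P_1 -> P_2)) & P_3) ^ P_1) -> P_1) & P_2 & P_3) = T, so the formula = F.
Row P_1=T, P_2=T, P_3=T: ~((((~(P_3 | (P_1 -> P_2)) & P_3) ^ P_1) -> P_1) & P_2 & P_3) = F, so the formula = F.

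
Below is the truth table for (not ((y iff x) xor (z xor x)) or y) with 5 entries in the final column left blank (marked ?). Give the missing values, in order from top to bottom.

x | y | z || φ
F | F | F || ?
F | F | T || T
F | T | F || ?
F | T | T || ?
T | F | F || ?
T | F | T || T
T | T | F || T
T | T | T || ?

Row x=F, y=F, z=F: not ((y iff x) xor (z xor x)) = F, so the formula = F.
Row x=F, y=T, z=F: not ((y iff x) xor (z xor x)) = T, so the formula = T.
Row x=F, y=T, z=T: not ((y iff x) xor (z xor x)) = F, so the formula = T.
Row x=T, y=F, z=F: not ((y iff x) xor (z xor x)) = F, so the formula = F.
Row x=T, y=T, z=T: not ((y iff x) xor (z xor x)) = F, so the formula = T.

F, T, T, F, T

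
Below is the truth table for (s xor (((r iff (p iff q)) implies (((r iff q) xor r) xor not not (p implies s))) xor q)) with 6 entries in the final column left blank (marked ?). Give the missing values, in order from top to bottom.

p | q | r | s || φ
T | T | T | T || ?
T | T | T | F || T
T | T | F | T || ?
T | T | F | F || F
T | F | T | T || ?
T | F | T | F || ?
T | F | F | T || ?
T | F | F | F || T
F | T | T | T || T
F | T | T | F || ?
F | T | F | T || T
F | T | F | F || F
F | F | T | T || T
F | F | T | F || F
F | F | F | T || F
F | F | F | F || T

T, T, F, T, T, F

Row p=T, q=T, r=T, s=T: (((r iff (p iff q)) implies (((r iff q) xor r) xor not not (p implies s))) xor q) = F, so the formula = T.
Row p=T, q=T, r=F, s=T: (((r iff (p iff q)) implies (((r iff q) xor r) xor not not (p implies s))) xor q) = F, so the formula = T.
Row p=T, q=F, r=T, s=T: (((r iff (p iff q)) implies (((r iff q) xor r) xor not not (p implies s))) xor q) = T, so the formula = F.
Row p=T, q=F, r=T, s=F: (((r iff (p iff q)) implies (((r iff q) xor r) xor not not (p implies s))) xor q) = T, so the formula = T.
Row p=T, q=F, r=F, s=T: (((r iff (p iff q)) implies (((r iff q) xor r) xor not not (p implies s))) xor q) = F, so the formula = T.
Row p=F, q=T, r=T, s=F: (((r iff (p iff q)) implies (((r iff q) xor r) xor not not (p implies s))) xor q) = F, so the formula = F.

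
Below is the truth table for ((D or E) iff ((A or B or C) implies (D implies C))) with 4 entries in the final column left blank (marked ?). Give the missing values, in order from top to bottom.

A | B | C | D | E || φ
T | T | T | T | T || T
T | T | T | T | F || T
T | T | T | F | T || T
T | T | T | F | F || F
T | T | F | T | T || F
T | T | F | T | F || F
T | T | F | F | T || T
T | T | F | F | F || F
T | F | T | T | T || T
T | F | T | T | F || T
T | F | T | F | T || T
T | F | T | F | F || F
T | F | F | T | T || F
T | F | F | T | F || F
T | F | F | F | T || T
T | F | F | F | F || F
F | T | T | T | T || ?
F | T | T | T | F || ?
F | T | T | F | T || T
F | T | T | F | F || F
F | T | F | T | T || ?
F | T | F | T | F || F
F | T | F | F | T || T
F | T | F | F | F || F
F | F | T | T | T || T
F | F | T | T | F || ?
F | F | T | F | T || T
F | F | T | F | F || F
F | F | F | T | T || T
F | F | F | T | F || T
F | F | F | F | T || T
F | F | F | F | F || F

T, T, F, T

Row A=F, B=T, C=T, D=T, E=T: (D or E) = T, ((A or B or C) implies (D implies C)) = T, so the formula = T.
Row A=F, B=T, C=T, D=T, E=F: (D or E) = T, ((A or B or C) implies (D implies C)) = T, so the formula = T.
Row A=F, B=T, C=F, D=T, E=T: (D or E) = T, ((A or B or C) implies (D implies C)) = F, so the formula = F.
Row A=F, B=F, C=T, D=T, E=F: (D or E) = T, ((A or B or C) implies (D implies C)) = T, so the formula = T.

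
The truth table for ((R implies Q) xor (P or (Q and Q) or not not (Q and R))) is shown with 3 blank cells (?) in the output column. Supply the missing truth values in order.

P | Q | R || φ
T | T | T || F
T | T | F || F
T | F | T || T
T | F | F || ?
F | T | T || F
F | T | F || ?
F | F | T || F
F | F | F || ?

F, F, T

Row P=T, Q=F, R=F: (R implies Q) = T, (P or (Q and Q) or not not (Q and R)) = T, so the formula = F.
Row P=F, Q=T, R=F: (R implies Q) = T, (P or (Q and Q) or not not (Q and R)) = T, so the formula = F.
Row P=F, Q=F, R=F: (R implies Q) = T, (P or (Q and Q) or not not (Q and R)) = F, so the formula = T.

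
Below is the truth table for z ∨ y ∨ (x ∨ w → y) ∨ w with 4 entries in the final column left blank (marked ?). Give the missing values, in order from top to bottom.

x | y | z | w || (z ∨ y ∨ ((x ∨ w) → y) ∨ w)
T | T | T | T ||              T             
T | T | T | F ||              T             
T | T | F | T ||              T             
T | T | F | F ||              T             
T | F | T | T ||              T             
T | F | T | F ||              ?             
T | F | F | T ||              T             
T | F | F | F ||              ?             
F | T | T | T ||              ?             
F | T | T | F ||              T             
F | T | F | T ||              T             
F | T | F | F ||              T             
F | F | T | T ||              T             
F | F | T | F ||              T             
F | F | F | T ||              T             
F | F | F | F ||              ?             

T, F, T, T

Row x=T, y=F, z=T, w=F: (x ∨ w → y) = F, so (z ∨ y ∨ ((x ∨ w) → y) ∨ w) = T.
Row x=T, y=F, z=F, w=F: (x ∨ w → y) = F, so (z ∨ y ∨ ((x ∨ w) → y) ∨ w) = F.
Row x=F, y=T, z=T, w=T: (x ∨ w → y) = T, so (z ∨ y ∨ ((x ∨ w) → y) ∨ w) = T.
Row x=F, y=F, z=F, w=F: (x ∨ w → y) = T, so (z ∨ y ∨ ((x ∨ w) → y) ∨ w) = T.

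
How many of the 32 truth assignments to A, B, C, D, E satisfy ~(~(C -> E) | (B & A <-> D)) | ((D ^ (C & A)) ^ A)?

19

A | B | C | D | E || φ
T | T | T | T | T || T
T | T | T | T | F || T
T | T | T | F | T || T
T | T | T | F | F || F
T | T | F | T | T || F
T | T | F | T | F || F
T | T | F | F | T || T
T | T | F | F | F || T
T | F | T | T | T || T
T | F | T | T | F || T
T | F | T | F | T || F
T | F | T | F | F || F
T | F | F | T | T || T
T | F | F | T | F || T
T | F | F | F | T || T
T | F | F | F | F || T
F | T | T | T | T || T
F | T | T | T | F || T
F | T | T | F | T || F
F | T | T | F | F || F
F | T | F | T | T || T
F | T | F | T | F || T
F | T | F | F | T || F
F | T | F | F | F || F
F | F | T | T | T || T
F | F | T | T | F || T
F | F | T | F | T || F
F | F | T | F | F || F
F | F | F | T | T || T
F | F | F | T | F || T
F | F | F | F | T || F
F | F | F | F | F || F
The formula is true on 19 of the 32 rows.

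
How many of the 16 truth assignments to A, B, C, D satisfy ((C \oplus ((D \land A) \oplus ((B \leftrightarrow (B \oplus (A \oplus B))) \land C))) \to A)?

A  B  C  D  |  (D \land A)  (A \oplus B)  (B \oplus (A \oplus B))  φ
0  0  0  0  |       0            0                   0             1
0  0  0  1  |       0            0                   0             1
0  0  1  0  |       0            0                   0             1
0  0  1  1  |       0            0                   0             1
0  1  0  0  |       0            1                   0             1
0  1  0  1  |       0            1                   0             1
0  1  1  0  |       0            1                   0             0
0  1  1  1  |       0            1                   0             0
1  0  0  0  |       0            1                   1             1
1  0  0  1  |       1            1                   1             1
1  0  1  0  |       0            1                   1             1
1  0  1  1  |       1            1                   1             1
1  1  0  0  |       0            0                   1             1
1  1  0  1  |       1            0                   1             1
1  1  1  0  |       0            0                   1             1
1  1  1  1  |       1            0                   1             1
The formula is true on 14 of the 16 rows.

14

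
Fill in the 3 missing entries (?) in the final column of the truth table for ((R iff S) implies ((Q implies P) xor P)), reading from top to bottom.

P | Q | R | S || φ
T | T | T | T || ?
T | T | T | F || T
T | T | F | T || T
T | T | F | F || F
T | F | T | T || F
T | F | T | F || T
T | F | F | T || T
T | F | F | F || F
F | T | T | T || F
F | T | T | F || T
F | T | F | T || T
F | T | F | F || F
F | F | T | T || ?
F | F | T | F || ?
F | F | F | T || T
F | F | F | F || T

Row P=T, Q=T, R=T, S=T: (R iff S) = T, ((Q implies P) xor P) = F, so the formula = F.
Row P=F, Q=F, R=T, S=T: (R iff S) = T, ((Q implies P) xor P) = T, so the formula = T.
Row P=F, Q=F, R=T, S=F: (R iff S) = F, ((Q implies P) xor P) = T, so the formula = T.

F, T, T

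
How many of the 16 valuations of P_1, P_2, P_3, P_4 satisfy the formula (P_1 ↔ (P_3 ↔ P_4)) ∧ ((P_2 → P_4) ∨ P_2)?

8

P_1 | P_2 | P_3 | P_4 || (P_3 ↔ P_4) | (P_1 ↔ (P_3 ↔ P_4)) | (P_2 → P_4) | ((P_2 → P_4) ∨ P_2) | φ
 1  |  1  |  1  |  1  ||      1      |          1          |      1      |          1          | 1
 1  |  1  |  1  |  0  ||      0      |          0          |      0      |          1          | 0
 1  |  1  |  0  |  1  ||      0      |          0          |      1      |          1          | 0
 1  |  1  |  0  |  0  ||      1      |          1          |      0      |          1          | 1
 1  |  0  |  1  |  1  ||      1      |          1          |      1      |          1          | 1
 1  |  0  |  1  |  0  ||      0      |          0          |      1      |          1          | 0
 1  |  0  |  0  |  1  ||      0      |          0          |      1      |          1          | 0
 1  |  0  |  0  |  0  ||      1      |          1          |      1      |          1          | 1
 0  |  1  |  1  |  1  ||      1      |          0          |      1      |          1          | 0
 0  |  1  |  1  |  0  ||      0      |          1          |      0      |          1          | 1
 0  |  1  |  0  |  1  ||      0      |          1          |      1      |          1          | 1
 0  |  1  |  0  |  0  ||      1      |          0          |      0      |          1          | 0
 0  |  0  |  1  |  1  ||      1      |          0          |      1      |          1          | 0
 0  |  0  |  1  |  0  ||      0      |          1          |      1      |          1          | 1
 0  |  0  |  0  |  1  ||      0      |          1          |      1      |          1          | 1
 0  |  0  |  0  |  0  ||      1      |          0          |      1      |          1          | 0
The formula is true on 8 of the 16 rows.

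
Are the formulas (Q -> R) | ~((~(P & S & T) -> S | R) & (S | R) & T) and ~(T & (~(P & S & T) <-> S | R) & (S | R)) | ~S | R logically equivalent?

not equivalent

P  Q  R  S  T  |  φ  ψ
T  T  T  T  T  |  T  T
T  T  T  T  F  |  T  T
T  T  T  F  T  |  T  T
T  T  T  F  F  |  T  T
T  T  F  T  T  |  F  T
T  T  F  T  F  |  T  T
T  T  F  F  T  |  T  T
T  T  F  F  F  |  T  T
T  F  T  T  T  |  T  T
T  F  T  T  F  |  T  T
T  F  T  F  T  |  T  T
T  F  T  F  F  |  T  T
T  F  F  T  T  |  T  T
T  F  F  T  F  |  T  T
T  F  F  F  T  |  T  T
T  F  F  F  F  |  T  T
F  T  T  T  T  |  T  T
F  T  T  T  F  |  T  T
F  T  T  F  T  |  T  T
F  T  T  F  F  |  T  T
F  T  F  T  T  |  F  F
F  T  F  T  F  |  T  T
F  T  F  F  T  |  T  T
F  T  F  F  F  |  T  T
F  F  T  T  T  |  T  T
F  F  T  T  F  |  T  T
F  F  T  F  T  |  T  T
F  F  T  F  F  |  T  T
F  F  F  T  T  |  T  F
F  F  F  T  F  |  T  T
F  F  F  F  T  |  T  T
F  F  F  F  F  |  T  T
The columns differ at P=T, Q=T, R=F, S=T, T=T (φ=F, ψ=T), so they are not equivalent.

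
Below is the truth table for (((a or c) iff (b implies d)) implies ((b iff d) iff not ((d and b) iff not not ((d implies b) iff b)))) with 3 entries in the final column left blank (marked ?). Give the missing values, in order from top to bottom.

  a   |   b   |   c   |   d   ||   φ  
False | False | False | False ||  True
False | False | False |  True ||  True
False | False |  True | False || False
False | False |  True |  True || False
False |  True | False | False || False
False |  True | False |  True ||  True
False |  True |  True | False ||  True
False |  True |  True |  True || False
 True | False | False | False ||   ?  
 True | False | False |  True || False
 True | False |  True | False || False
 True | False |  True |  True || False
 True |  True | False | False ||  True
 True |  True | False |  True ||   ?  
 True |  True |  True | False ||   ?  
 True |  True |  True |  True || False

Row a=True, b=False, c=False, d=False: ((a or c) iff (b implies d)) = True, ((b iff d) iff not ((d and b) iff not not ((d implies b) iff b))) = False, so the formula = False.
Row a=True, b=True, c=False, d=True: ((a or c) iff (b implies d)) = True, ((b iff d) iff not ((d and b) iff not not ((d implies b) iff b))) = False, so the formula = False.
Row a=True, b=True, c=True, d=False: ((a or c) iff (b implies d)) = False, ((b iff d) iff not ((d and b) iff not not ((d implies b) iff b))) = False, so the formula = True.

False, False, True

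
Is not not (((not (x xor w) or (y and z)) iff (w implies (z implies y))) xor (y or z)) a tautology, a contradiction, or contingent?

x  y  z  w  |  φ
0  0  0  0  |  1
0  0  0  1  |  0
0  0  1  0  |  0
0  0  1  1  |  0
0  1  0  0  |  0
0  1  0  1  |  1
0  1  1  0  |  0
0  1  1  1  |  0
1  0  0  0  |  0
1  0  0  1  |  1
1  0  1  0  |  1
1  0  1  1  |  1
1  1  0  0  |  1
1  1  0  1  |  0
1  1  1  0  |  0
1  1  1  1  |  0
6 of 16 rows are 1, so the formula is contingent.

contingent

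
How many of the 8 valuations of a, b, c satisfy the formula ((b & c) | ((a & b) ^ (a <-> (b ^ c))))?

a | b | c || φ
F | F | F || T
F | F | T || F
F | T | F || F
F | T | T || T
T | F | F || F
T | F | T || T
T | T | F || F
T | T | T || T
The formula is true on 4 of the 8 rows.

4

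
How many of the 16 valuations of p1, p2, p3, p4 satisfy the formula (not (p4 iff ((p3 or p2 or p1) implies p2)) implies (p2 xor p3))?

p1 | p2 | p3 | p4 || (p3 or p2 or p1) | (p2 xor p3) | φ
T  | T  | T  | T  ||        T         |      F      | T
T  | T  | T  | F  ||        T         |      F      | F
T  | T  | F  | T  ||        T         |      T      | T
T  | T  | F  | F  ||        T         |      T      | T
T  | F  | T  | T  ||        T         |      T      | T
T  | F  | T  | F  ||        T         |      T      | T
T  | F  | F  | T  ||        T         |      F      | F
T  | F  | F  | F  ||        T         |      F      | T
F  | T  | T  | T  ||        T         |      F      | T
F  | T  | T  | F  ||        T         |      F      | F
F  | T  | F  | T  ||        T         |      T      | T
F  | T  | F  | F  ||        T         |      T      | T
F  | F  | T  | T  ||        T         |      T      | T
F  | F  | T  | F  ||        T         |      T      | T
F  | F  | F  | T  ||        F         |      F      | T
F  | F  | F  | F  ||        F         |      F      | F
The formula is true on 12 of the 16 rows.

12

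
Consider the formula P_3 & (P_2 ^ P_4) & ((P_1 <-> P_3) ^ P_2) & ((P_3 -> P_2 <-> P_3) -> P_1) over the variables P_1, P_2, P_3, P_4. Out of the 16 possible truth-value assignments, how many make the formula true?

1

P_1 | P_2 | P_3 | P_4 | φ
--- | --- | --- | --- | -
 0  |  0  |  0  |  0  | 0
 0  |  0  |  0  |  1  | 0
 0  |  0  |  1  |  0  | 0
 0  |  0  |  1  |  1  | 0
 0  |  1  |  0  |  0  | 0
 0  |  1  |  0  |  1  | 0
 0  |  1  |  1  |  0  | 0
 0  |  1  |  1  |  1  | 0
 1  |  0  |  0  |  0  | 0
 1  |  0  |  0  |  1  | 0
 1  |  0  |  1  |  0  | 0
 1  |  0  |  1  |  1  | 1
 1  |  1  |  0  |  0  | 0
 1  |  1  |  0  |  1  | 0
 1  |  1  |  1  |  0  | 0
 1  |  1  |  1  |  1  | 0
The formula is true on 1 of the 16 rows.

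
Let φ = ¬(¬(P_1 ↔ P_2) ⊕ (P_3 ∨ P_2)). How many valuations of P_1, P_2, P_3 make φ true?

4

P_1 | P_2 | P_3 | (P_1 ↔ P_2) | ¬(P_1 ↔ P_2) | (P_3 ∨ P_2) | (¬(P_1 ↔ P_2) ⊕ (P_3 ∨ P_2)) | ¬(¬(P_1 ↔ P_2) ⊕ (P_3 ∨ P_2))
--- | --- | --- | ----------- | ------------ | ----------- | ---------------------------- | -----------------------------
 F  |  F  |  F  |      T      |      F       |      F      |              F               |               T              
 F  |  F  |  T  |      T      |      F       |      T      |              T               |               F              
 F  |  T  |  F  |      F      |      T       |      T      |              F               |               T              
 F  |  T  |  T  |      F      |      T       |      T      |              F               |               T              
 T  |  F  |  F  |      F      |      T       |      F      |              T               |               F              
 T  |  F  |  T  |      F      |      T       |      T      |              F               |               T              
 T  |  T  |  F  |      T      |      F       |      T      |              T               |               F              
 T  |  T  |  T  |      T      |      F       |      T      |              T               |               F              
The formula is true on 4 of the 8 rows.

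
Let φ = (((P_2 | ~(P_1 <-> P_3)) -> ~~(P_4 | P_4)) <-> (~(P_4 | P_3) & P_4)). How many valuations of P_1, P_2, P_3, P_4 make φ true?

6

 P_1    P_2    P_3    P_4      (P_1 <-> P_3)  ~(P_1 <-> P_3)  (P_2 | ~(P_1 <-> P_3))  (P_4 | P_4)  ~(P_4 | P_4)  ~~(P_4 | P_4)  (P_4 | P_3)  ~(P_4 | P_3)  (~(P_4 | P_3) & P_4)    φ  
False  False  False  False          True          False               False              False         True          False         False         True             False          False
False  False  False   True          True          False               False               True        False           True          True        False             False          False
False  False   True  False         False           True                True              False         True          False          True        False             False           True
False  False   True   True         False           True                True               True        False           True          True        False             False          False
False   True  False  False          True          False                True              False         True          False         False         True             False           True
False   True  False   True          True          False                True               True        False           True          True        False             False          False
False   True   True  False         False           True                True              False         True          False          True        False             False           True
False   True   True   True         False           True                True               True        False           True          True        False             False          False
 True  False  False  False         False           True                True              False         True          False         False         True             False           True
 True  False  False   True         False           True                True               True        False           True          True        False             False          False
 True  False   True  False          True          False               False              False         True          False          True        False             False          False
 True  False   True   True          True          False               False               True        False           True          True        False             False          False
 True   True  False  False         False           True                True              False         True          False         False         True             False           True
 True   True  False   True         False           True                True               True        False           True          True        False             False          False
 True   True   True  False          True          False                True              False         True          False          True        False             False           True
 True   True   True   True          True          False                True               True        False           True          True        False             False          False
The formula is true on 6 of the 16 rows.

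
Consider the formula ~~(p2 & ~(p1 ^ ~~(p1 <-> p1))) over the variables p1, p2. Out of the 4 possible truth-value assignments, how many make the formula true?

1

p1  p2  |  (p1 <-> p1)  ~(p1 <-> p1)  ~~(p1 <-> p1)  (p1 ^ ~~(p1 <-> p1))  ~(p1 ^ ~~(p1 <-> p1))  (p2 & ~(p1 ^ ~~(p1 <-> p1)))  ~~(p2 & ~(p1 ^ ~~(p1 <-> p1)))
F   F   |       T            F              T                 T                      F                         F                              F               
F   T   |       T            F              T                 T                      F                         F                              F               
T   F   |       T            F              T                 F                      T                         F                              F               
T   T   |       T            F              T                 F                      T                         T                              T               
The formula is true on 1 of the 4 rows.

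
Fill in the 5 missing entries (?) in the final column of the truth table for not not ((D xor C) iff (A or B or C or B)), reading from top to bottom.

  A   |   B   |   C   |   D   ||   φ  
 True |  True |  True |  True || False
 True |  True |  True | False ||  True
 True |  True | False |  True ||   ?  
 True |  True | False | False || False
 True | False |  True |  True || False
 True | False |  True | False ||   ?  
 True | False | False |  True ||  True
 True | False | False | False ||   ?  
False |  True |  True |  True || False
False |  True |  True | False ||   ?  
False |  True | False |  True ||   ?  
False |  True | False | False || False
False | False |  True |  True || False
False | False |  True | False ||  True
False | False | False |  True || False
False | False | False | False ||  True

True, True, False, True, True

Row A=True, B=True, C=False, D=True: ((D xor C) iff (A or B or C or B)) = True, not ((D xor C) iff (A or B or C or B)) = False, so the formula = True.
Row A=True, B=False, C=True, D=False: ((D xor C) iff (A or B or C or B)) = True, not ((D xor C) iff (A or B or C or B)) = False, so the formula = True.
Row A=True, B=False, C=False, D=False: ((D xor C) iff (A or B or C or B)) = False, not ((D xor C) iff (A or B or C or B)) = True, so the formula = False.
Row A=False, B=True, C=True, D=False: ((D xor C) iff (A or B or C or B)) = True, not ((D xor C) iff (A or B or C or B)) = False, so the formula = True.
Row A=False, B=True, C=False, D=True: ((D xor C) iff (A or B or C or B)) = True, not ((D xor C) iff (A or B or C or B)) = False, so the formula = True.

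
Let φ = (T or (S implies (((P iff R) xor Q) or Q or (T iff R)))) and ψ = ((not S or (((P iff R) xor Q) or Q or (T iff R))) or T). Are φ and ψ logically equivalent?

equivalent

P | Q | R | S | T | φ | ψ
- | - | - | - | - | - | -
F | F | F | F | F | T | T
F | F | F | F | T | T | T
F | F | F | T | F | T | T
F | F | F | T | T | T | T
F | F | T | F | F | T | T
F | F | T | F | T | T | T
F | F | T | T | F | F | F
F | F | T | T | T | T | T
F | T | F | F | F | T | T
F | T | F | F | T | T | T
F | T | F | T | F | T | T
F | T | F | T | T | T | T
F | T | T | F | F | T | T
F | T | T | F | T | T | T
F | T | T | T | F | T | T
F | T | T | T | T | T | T
T | F | F | F | F | T | T
T | F | F | F | T | T | T
T | F | F | T | F | T | T
T | F | F | T | T | T | T
T | F | T | F | F | T | T
T | F | T | F | T | T | T
T | F | T | T | F | T | T
T | F | T | T | T | T | T
T | T | F | F | F | T | T
T | T | F | F | T | T | T
T | T | F | T | F | T | T
T | T | F | T | T | T | T
T | T | T | F | F | T | T
T | T | T | F | T | T | T
T | T | T | T | F | T | T
T | T | T | T | T | T | T
The columns for φ and ψ agree on every row, so they are logically equivalent.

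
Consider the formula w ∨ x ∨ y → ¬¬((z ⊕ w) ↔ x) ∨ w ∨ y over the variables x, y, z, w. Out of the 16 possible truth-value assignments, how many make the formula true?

15

x | y | z | w | φ
- | - | - | - | -
1 | 1 | 1 | 1 | 1
1 | 1 | 1 | 0 | 1
1 | 1 | 0 | 1 | 1
1 | 1 | 0 | 0 | 1
1 | 0 | 1 | 1 | 1
1 | 0 | 1 | 0 | 1
1 | 0 | 0 | 1 | 1
1 | 0 | 0 | 0 | 0
0 | 1 | 1 | 1 | 1
0 | 1 | 1 | 0 | 1
0 | 1 | 0 | 1 | 1
0 | 1 | 0 | 0 | 1
0 | 0 | 1 | 1 | 1
0 | 0 | 1 | 0 | 1
0 | 0 | 0 | 1 | 1
0 | 0 | 0 | 0 | 1
The formula is true on 15 of the 16 rows.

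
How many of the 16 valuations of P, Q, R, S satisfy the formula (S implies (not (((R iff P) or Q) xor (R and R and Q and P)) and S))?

11

P | Q | R | S || (R iff P) | ((R iff P) or Q) | (R and R and Q and P) | φ
0 | 0 | 0 | 0 ||     1     |        1         |           0           | 1
0 | 0 | 0 | 1 ||     1     |        1         |           0           | 0
0 | 0 | 1 | 0 ||     0     |        0         |           0           | 1
0 | 0 | 1 | 1 ||     0     |        0         |           0           | 1
0 | 1 | 0 | 0 ||     1     |        1         |           0           | 1
0 | 1 | 0 | 1 ||     1     |        1         |           0           | 0
0 | 1 | 1 | 0 ||     0     |        1         |           0           | 1
0 | 1 | 1 | 1 ||     0     |        1         |           0           | 0
1 | 0 | 0 | 0 ||     0     |        0         |           0           | 1
1 | 0 | 0 | 1 ||     0     |        0         |           0           | 1
1 | 0 | 1 | 0 ||     1     |        1         |           0           | 1
1 | 0 | 1 | 1 ||     1     |        1         |           0           | 0
1 | 1 | 0 | 0 ||     0     |        1         |           0           | 1
1 | 1 | 0 | 1 ||     0     |        1         |           0           | 0
1 | 1 | 1 | 0 ||     1     |        1         |           1           | 1
1 | 1 | 1 | 1 ||     1     |        1         |           1           | 1
The formula is true on 11 of the 16 rows.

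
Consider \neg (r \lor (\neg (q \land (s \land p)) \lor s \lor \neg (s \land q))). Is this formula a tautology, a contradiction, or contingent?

contradiction

p | q | r | s | φ
- | - | - | - | -
1 | 1 | 1 | 1 | 0
1 | 1 | 1 | 0 | 0
1 | 1 | 0 | 1 | 0
1 | 1 | 0 | 0 | 0
1 | 0 | 1 | 1 | 0
1 | 0 | 1 | 0 | 0
1 | 0 | 0 | 1 | 0
1 | 0 | 0 | 0 | 0
0 | 1 | 1 | 1 | 0
0 | 1 | 1 | 0 | 0
0 | 1 | 0 | 1 | 0
0 | 1 | 0 | 0 | 0
0 | 0 | 1 | 1 | 0
0 | 0 | 1 | 0 | 0
0 | 0 | 0 | 1 | 0
0 | 0 | 0 | 0 | 0
Every row is 0, so the formula is a contradiction.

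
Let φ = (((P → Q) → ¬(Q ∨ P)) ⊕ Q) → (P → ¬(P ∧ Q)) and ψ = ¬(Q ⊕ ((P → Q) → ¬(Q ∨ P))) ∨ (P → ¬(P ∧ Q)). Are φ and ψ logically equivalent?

  P   |   Q   ||   φ   |   ψ  
 True |  True || False | False
 True | False ||  True |  True
False |  True ||  True |  True
False | False ||  True |  True
The columns for φ and ψ agree on every row, so they are logically equivalent.

equivalent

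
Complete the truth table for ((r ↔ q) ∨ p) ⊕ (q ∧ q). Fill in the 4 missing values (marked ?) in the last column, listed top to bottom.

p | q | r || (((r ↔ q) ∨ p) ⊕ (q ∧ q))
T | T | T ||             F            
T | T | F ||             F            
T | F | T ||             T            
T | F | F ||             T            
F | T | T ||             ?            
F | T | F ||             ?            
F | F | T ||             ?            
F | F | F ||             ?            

Row p=F, q=T, r=T: ((r ↔ q) ∨ p) = T, (q ∧ q) = T, so (((r ↔ q) ∨ p) ⊕ (q ∧ q)) = F.
Row p=F, q=T, r=F: ((r ↔ q) ∨ p) = F, (q ∧ q) = T, so (((r ↔ q) ∨ p) ⊕ (q ∧ q)) = T.
Row p=F, q=F, r=T: ((r ↔ q) ∨ p) = F, (q ∧ q) = F, so (((r ↔ q) ∨ p) ⊕ (q ∧ q)) = F.
Row p=F, q=F, r=F: ((r ↔ q) ∨ p) = T, (q ∧ q) = F, so (((r ↔ q) ∨ p) ⊕ (q ∧ q)) = T.

F, T, F, T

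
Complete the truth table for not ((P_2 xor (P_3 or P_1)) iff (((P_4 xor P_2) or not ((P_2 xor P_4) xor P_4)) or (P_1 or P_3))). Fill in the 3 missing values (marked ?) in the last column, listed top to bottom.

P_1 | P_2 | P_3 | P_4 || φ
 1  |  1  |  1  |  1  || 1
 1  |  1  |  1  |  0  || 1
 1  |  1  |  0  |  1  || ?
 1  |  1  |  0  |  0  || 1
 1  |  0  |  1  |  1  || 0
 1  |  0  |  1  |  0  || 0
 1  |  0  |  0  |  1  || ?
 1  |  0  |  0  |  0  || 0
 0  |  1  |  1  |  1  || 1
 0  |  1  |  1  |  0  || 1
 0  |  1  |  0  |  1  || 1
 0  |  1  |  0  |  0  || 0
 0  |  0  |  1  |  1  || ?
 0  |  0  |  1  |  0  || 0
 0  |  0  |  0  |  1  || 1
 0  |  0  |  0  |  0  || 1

Row 3: (P_2 xor (P_3 or P_1)) = 0, (((P_4 xor P_2) or not ((P_2 xor P_4) xor P_4)) or (P_1 or P_3)) = 1, ((P_2 xor (P_3 or P_1)) iff (((P_4 xor P_2) or not ((P_2 xor P_4) xor P_4)) or (P_1 or P_3))) = 0, so the formula = 1.
Row 7: (P_2 xor (P_3 or P_1)) = 1, (((P_4 xor P_2) or not ((P_2 xor P_4) xor P_4)) or (P_1 or P_3)) = 1, ((P_2 xor (P_3 or P_1)) iff (((P_4 xor P_2) or not ((P_2 xor P_4) xor P_4)) or (P_1 or P_3))) = 1, so the formula = 0.
Row 13: (P_2 xor (P_3 or P_1)) = 1, (((P_4 xor P_2) or not ((P_2 xor P_4) xor P_4)) or (P_1 or P_3)) = 1, ((P_2 xor (P_3 or P_1)) iff (((P_4 xor P_2) or not ((P_2 xor P_4) xor P_4)) or (P_1 or P_3))) = 1, so the formula = 0.

1, 0, 0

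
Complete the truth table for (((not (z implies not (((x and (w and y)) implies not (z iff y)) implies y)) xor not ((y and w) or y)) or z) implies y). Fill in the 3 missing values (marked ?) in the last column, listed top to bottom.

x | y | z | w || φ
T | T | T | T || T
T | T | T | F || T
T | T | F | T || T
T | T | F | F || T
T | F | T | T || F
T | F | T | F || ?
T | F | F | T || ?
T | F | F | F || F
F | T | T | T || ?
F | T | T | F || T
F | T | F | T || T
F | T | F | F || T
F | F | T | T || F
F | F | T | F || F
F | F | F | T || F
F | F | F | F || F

Row x=T, y=F, z=T, w=F: ((not (z implies not (((x and (w and y)) implies not (z iff y)) implies y)) xor not ((y and w) or y)) or z) = T, so the formula = F.
Row x=T, y=F, z=F, w=T: ((not (z implies not (((x and (w and y)) implies not (z iff y)) implies y)) xor not ((y and w) or y)) or z) = T, so the formula = F.
Row x=F, y=T, z=T, w=T: ((not (z implies not (((x and (w and y)) implies not (z iff y)) implies y)) xor not ((y and w) or y)) or z) = T, so the formula = T.

F, F, T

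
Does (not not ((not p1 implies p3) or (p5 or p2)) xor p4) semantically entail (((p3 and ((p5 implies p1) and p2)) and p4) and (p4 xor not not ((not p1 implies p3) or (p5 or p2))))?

p1 | p2 | p3 | p4 | p5 | φ | ψ
-- | -- | -- | -- | -- | - | -
0  | 0  | 0  | 0  | 0  | 0 | 0
0  | 0  | 0  | 0  | 1  | 1 | 0
0  | 0  | 0  | 1  | 0  | 1 | 0
0  | 0  | 0  | 1  | 1  | 0 | 0
0  | 0  | 1  | 0  | 0  | 1 | 0
0  | 0  | 1  | 0  | 1  | 1 | 0
0  | 0  | 1  | 1  | 0  | 0 | 0
0  | 0  | 1  | 1  | 1  | 0 | 0
0  | 1  | 0  | 0  | 0  | 1 | 0
0  | 1  | 0  | 0  | 1  | 1 | 0
0  | 1  | 0  | 1  | 0  | 0 | 0
0  | 1  | 0  | 1  | 1  | 0 | 0
0  | 1  | 1  | 0  | 0  | 1 | 0
0  | 1  | 1  | 0  | 1  | 1 | 0
0  | 1  | 1  | 1  | 0  | 0 | 0
0  | 1  | 1  | 1  | 1  | 0 | 0
1  | 0  | 0  | 0  | 0  | 1 | 0
1  | 0  | 0  | 0  | 1  | 1 | 0
1  | 0  | 0  | 1  | 0  | 0 | 0
1  | 0  | 0  | 1  | 1  | 0 | 0
1  | 0  | 1  | 0  | 0  | 1 | 0
1  | 0  | 1  | 0  | 1  | 1 | 0
1  | 0  | 1  | 1  | 0  | 0 | 0
1  | 0  | 1  | 1  | 1  | 0 | 0
1  | 1  | 0  | 0  | 0  | 1 | 0
1  | 1  | 0  | 0  | 1  | 1 | 0
1  | 1  | 0  | 1  | 0  | 0 | 0
1  | 1  | 0  | 1  | 1  | 0 | 0
1  | 1  | 1  | 0  | 0  | 1 | 0
1  | 1  | 1  | 0  | 1  | 1 | 0
1  | 1  | 1  | 1  | 0  | 0 | 0
1  | 1  | 1  | 1  | 1  | 0 | 0
At p1=0, p2=0, p3=0, p4=0, p5=1 we have φ true but ψ false, so φ does not entail ψ.

no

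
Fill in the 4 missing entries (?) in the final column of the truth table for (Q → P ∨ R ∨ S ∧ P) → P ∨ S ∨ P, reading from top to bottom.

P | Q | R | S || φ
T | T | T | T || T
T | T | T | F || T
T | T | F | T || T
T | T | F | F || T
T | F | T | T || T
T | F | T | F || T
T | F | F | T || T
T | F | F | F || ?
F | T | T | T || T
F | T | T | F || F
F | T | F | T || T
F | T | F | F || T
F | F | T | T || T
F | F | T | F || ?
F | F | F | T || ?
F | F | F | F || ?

T, F, T, F

Row P=T, Q=F, R=F, S=F: (Q → P ∨ R ∨ S ∧ P) = T, (P ∨ S ∨ P) = T, so the formula = T.
Row P=F, Q=F, R=T, S=F: (Q → P ∨ R ∨ S ∧ P) = T, (P ∨ S ∨ P) = F, so the formula = F.
Row P=F, Q=F, R=F, S=T: (Q → P ∨ R ∨ S ∧ P) = T, (P ∨ S ∨ P) = T, so the formula = T.
Row P=F, Q=F, R=F, S=F: (Q → P ∨ R ∨ S ∧ P) = T, (P ∨ S ∨ P) = F, so the formula = F.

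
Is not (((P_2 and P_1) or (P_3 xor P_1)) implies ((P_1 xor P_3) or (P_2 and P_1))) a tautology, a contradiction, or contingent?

contradiction

P_1 | P_2 | P_3 | φ
--- | --- | --- | -
 T  |  T  |  T  | F
 T  |  T  |  F  | F
 T  |  F  |  T  | F
 T  |  F  |  F  | F
 F  |  T  |  T  | F
 F  |  T  |  F  | F
 F  |  F  |  T  | F
 F  |  F  |  F  | F
Every row is F, so the formula is a contradiction.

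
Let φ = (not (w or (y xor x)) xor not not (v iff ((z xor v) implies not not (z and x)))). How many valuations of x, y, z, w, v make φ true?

x  y  z  w  v  |  φ
T  T  T  T  T  |  T
T  T  T  T  F  |  F
T  T  T  F  T  |  F
T  T  T  F  F  |  T
T  T  F  T  T  |  F
T  T  F  T  F  |  F
T  T  F  F  T  |  T
T  T  F  F  F  |  T
T  F  T  T  T  |  T
T  F  T  T  F  |  F
T  F  T  F  T  |  T
T  F  T  F  F  |  F
T  F  F  T  T  |  F
T  F  F  T  F  |  F
T  F  F  F  T  |  F
T  F  F  F  F  |  F
F  T  T  T  T  |  T
F  T  T  T  F  |  T
F  T  T  F  T  |  T
F  T  T  F  F  |  T
F  T  F  T  T  |  F
F  T  F  T  F  |  F
F  T  F  F  T  |  F
F  T  F  F  F  |  F
F  F  T  T  T  |  T
F  F  T  T  F  |  T
F  F  T  F  T  |  F
F  F  T  F  F  |  F
F  F  F  T  T  |  F
F  F  F  T  F  |  F
F  F  F  F  T  |  T
F  F  F  F  F  |  T
The formula is true on 14 of the 32 rows.

14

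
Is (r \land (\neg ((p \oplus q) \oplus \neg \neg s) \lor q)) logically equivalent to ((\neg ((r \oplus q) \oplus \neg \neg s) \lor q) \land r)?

p | q | r | s || φ | ψ
T | T | T | T || T | T
T | T | T | F || T | T
T | T | F | T || F | F
T | T | F | F || F | F
T | F | T | T || T | T
T | F | T | F || F | F
T | F | F | T || F | F
T | F | F | F || F | F
F | T | T | T || T | T
F | T | T | F || T | T
F | T | F | T || F | F
F | T | F | F || F | F
F | F | T | T || F | T
F | F | T | F || T | F
F | F | F | T || F | F
F | F | F | F || F | F
The columns differ at p=F, q=F, r=T, s=T (φ=F, ψ=T), so they are not equivalent.

not equivalent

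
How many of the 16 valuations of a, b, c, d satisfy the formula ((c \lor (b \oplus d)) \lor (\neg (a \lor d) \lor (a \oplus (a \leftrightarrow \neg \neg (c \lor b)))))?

14

  a   |   b   |   c   |   d   || (b \oplus d) | (c \lor (b \oplus d)) | (a \lor d) | \neg (a \lor d) | (c \lor b) | \neg (c \lor b) | \neg \neg (c \lor b) |   φ  
 True |  True |  True |  True ||    False     |          True         |    True    |      False      |    True    |      False      |         True         |  True
 True |  True |  True | False ||     True     |          True         |    True    |      False      |    True    |      False      |         True         |  True
 True |  True | False |  True ||    False     |         False         |    True    |      False      |    True    |      False      |         True         | False
 True |  True | False | False ||     True     |          True         |    True    |      False      |    True    |      False      |         True         |  True
 True | False |  True |  True ||     True     |          True         |    True    |      False      |    True    |      False      |         True         |  True
 True | False |  True | False ||    False     |          True         |    True    |      False      |    True    |      False      |         True         |  True
 True | False | False |  True ||     True     |          True         |    True    |      False      |   False    |       True      |        False         |  True
 True | False | False | False ||    False     |         False         |    True    |      False      |   False    |       True      |        False         |  True
False |  True |  True |  True ||    False     |          True         |    True    |      False      |    True    |      False      |         True         |  True
False |  True |  True | False ||     True     |          True         |   False    |       True      |    True    |      False      |         True         |  True
False |  True | False |  True ||    False     |         False         |    True    |      False      |    True    |      False      |         True         | False
False |  True | False | False ||     True     |          True         |   False    |       True      |    True    |      False      |         True         |  True
False | False |  True |  True ||     True     |          True         |    True    |      False      |    True    |      False      |         True         |  True
False | False |  True | False ||    False     |          True         |   False    |       True      |    True    |      False      |         True         |  True
False | False | False |  True ||     True     |          True         |    True    |      False      |   False    |       True      |        False         |  True
False | False | False | False ||    False     |         False         |   False    |       True      |   False    |       True      |        False         |  True
The formula is true on 14 of the 16 rows.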